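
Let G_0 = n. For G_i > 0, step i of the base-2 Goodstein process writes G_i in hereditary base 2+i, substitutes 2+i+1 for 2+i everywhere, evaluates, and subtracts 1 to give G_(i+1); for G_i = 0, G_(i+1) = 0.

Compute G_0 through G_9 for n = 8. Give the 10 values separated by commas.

i=0: 8 = 2^(2 + 1) (b=2); 2→3: 3^(3 + 1) = 81; 81−1 = 80
i=1: 80 = 2·3^3 + 2·3^2 + 2·3 + 2 (b=3); 3→4: 2·4^4 + 2·4^2 + 2·4 + 2 = 554; 554−1 = 553
i=2: 553 = 2·4^4 + 2·4^2 + 2·4 + 1 (b=4); 4→5: 2·5^5 + 2·5^2 + 2·5 + 1 = 6311; 6311−1 = 6310
i=3: 6310 = 2·5^5 + 2·5^2 + 2·5 (b=5); 5→6: 2·6^6 + 2·6^2 + 2·6 = 93396; 93396−1 = 93395
i=4: 93395 = 2·6^6 + 2·6^2 + 6 + 5 (b=6); 6→7: 2·7^7 + 2·7^2 + 7 + 5 = 1647196; 1647196−1 = 1647195
i=5: 1647195 = 2·7^7 + 2·7^2 + 7 + 4 (b=7); 7→8: 2·8^8 + 2·8^2 + 8 + 4 = 33554572; 33554572−1 = 33554571
i=6: 33554571 = 2·8^8 + 2·8^2 + 8 + 3 (b=8); 8→9: 2·9^9 + 2·9^2 + 9 + 3 = 774841152; 774841152−1 = 774841151
i=7: 774841151 = 2·9^9 + 2·9^2 + 9 + 2 (b=9); 9→10: 2·10^10 + 2·10^2 + 10 + 2 = 20000000212; 20000000212−1 = 20000000211
i=8: 20000000211 = 2·10^10 + 2·10^2 + 10 + 1 (b=10); 10→11: 2·11^11 + 2·11^2 + 11 + 1 = 570623341476; 570623341476−1 = 570623341475

8, 80, 553, 6310, 93395, 1647195, 33554571, 774841151, 20000000211, 570623341475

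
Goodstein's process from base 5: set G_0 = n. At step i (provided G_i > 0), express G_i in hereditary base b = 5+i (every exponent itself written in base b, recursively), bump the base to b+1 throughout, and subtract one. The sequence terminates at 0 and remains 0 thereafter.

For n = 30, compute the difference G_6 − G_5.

(0) 30|_5 = 5^2 + 5 ↦ 6^2 + 6|_6 = 42 ⇒ 41
(1) 41|_6 = 6^2 + 5 ↦ 7^2 + 5|_7 = 54 ⇒ 53
(2) 53|_7 = 7^2 + 4 ↦ 8^2 + 4|_8 = 68 ⇒ 67
(3) 67|_8 = 8^2 + 3 ↦ 9^2 + 3|_9 = 84 ⇒ 83
(4) 83|_9 = 9^2 + 2 ↦ 10^2 + 2|_10 = 102 ⇒ 101
(5) 101|_10 = 10^2 + 1 ↦ 11^2 + 1|_11 = 122 ⇒ 121

20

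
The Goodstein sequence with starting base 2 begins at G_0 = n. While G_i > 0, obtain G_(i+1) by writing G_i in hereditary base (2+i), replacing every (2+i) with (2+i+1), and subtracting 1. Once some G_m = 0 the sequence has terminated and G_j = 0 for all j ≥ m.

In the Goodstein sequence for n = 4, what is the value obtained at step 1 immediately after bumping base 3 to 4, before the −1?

[0] 4 ≡ 2^2 (base 2). Lift 3: 27. −1: 26.
[1] 26 ≡ 2·3^2 + 2·3 + 2 (base 3). Lift 4: 42. −1: 41.

42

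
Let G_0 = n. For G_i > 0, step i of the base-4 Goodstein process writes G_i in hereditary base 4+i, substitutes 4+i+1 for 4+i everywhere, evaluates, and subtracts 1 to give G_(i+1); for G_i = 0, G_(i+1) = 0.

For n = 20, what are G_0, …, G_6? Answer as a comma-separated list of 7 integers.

20, 29, 39, 51, 65, 81, 99

i=0: 20 = 4^2 + 4 (b=4); 4→5: 5^2 + 5 = 30; 30−1 = 29
i=1: 29 = 5^2 + 4 (b=5); 5→6: 6^2 + 4 = 40; 40−1 = 39
i=2: 39 = 6^2 + 3 (b=6); 6→7: 7^2 + 3 = 52; 52−1 = 51
i=3: 51 = 7^2 + 2 (b=7); 7→8: 8^2 + 2 = 66; 66−1 = 65
i=4: 65 = 8^2 + 1 (b=8); 8→9: 9^2 + 1 = 82; 82−1 = 81
i=5: 81 = 9^2 (b=9); 9→10: 10^2 = 100; 100−1 = 99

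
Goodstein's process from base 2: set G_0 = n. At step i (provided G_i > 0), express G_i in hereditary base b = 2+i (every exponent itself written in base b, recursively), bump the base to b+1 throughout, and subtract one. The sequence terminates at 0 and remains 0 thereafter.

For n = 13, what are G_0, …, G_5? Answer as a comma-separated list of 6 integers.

13, 108, 1279, 16092, 280711, 5765998

(0) 13|_2 = 2^(2 + 1) + 2^2 + 1 ↦ 3^(3 + 1) + 3^3 + 1|_3 = 109 ⇒ 108
(1) 108|_3 = 3^(3 + 1) + 3^3 ↦ 4^(4 + 1) + 4^4|_4 = 1280 ⇒ 1279
(2) 1279|_4 = 4^(4 + 1) + 3·4^3 + 3·4^2 + 3·4 + 3 ↦ 5^(5 + 1) + 3·5^3 + 3·5^2 + 3·5 + 3|_5 = 16093 ⇒ 16092
(3) 16092|_5 = 5^(5 + 1) + 3·5^3 + 3·5^2 + 3·5 + 2 ↦ 6^(6 + 1) + 3·6^3 + 3·6^2 + 3·6 + 2|_6 = 280712 ⇒ 280711
(4) 280711|_6 = 6^(6 + 1) + 3·6^3 + 3·6^2 + 3·6 + 1 ↦ 7^(7 + 1) + 3·7^3 + 3·7^2 + 3·7 + 1|_7 = 5765999 ⇒ 5765998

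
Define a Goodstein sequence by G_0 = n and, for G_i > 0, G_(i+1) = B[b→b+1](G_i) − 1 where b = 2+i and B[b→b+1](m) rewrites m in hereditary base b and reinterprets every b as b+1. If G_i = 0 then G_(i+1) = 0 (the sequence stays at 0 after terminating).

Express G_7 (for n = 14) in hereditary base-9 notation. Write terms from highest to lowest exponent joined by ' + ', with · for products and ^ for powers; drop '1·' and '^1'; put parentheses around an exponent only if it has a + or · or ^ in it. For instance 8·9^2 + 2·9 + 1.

G_0=14  [base 2] 2^(2 + 1) + 2^2 + 2  →[2↦3]→  3^(3 + 1) + 3^3 + 3 = 111  −1 ⇒ G_1=110
G_1=110  [base 3] 3^(3 + 1) + 3^3 + 2  →[3↦4]→  4^(4 + 1) + 4^4 + 2 = 1282  −1 ⇒ G_2=1281
G_2=1281  [base 4] 4^(4 + 1) + 4^4 + 1  →[4↦5]→  5^(5 + 1) + 5^5 + 1 = 18751  −1 ⇒ G_3=18750
G_3=18750  [base 5] 5^(5 + 1) + 5^5  →[5↦6]→  6^(6 + 1) + 6^6 = 326592  −1 ⇒ G_4=326591
G_4=326591  [base 6] 6^(6 + 1) + 5·6^5 + 5·6^4 + 5·6^3 + 5·6^2 + 5·6 + 5  →[6↦7]→  7^(7 + 1) + 5·7^5 + 5·7^4 + 5·7^3 + 5·7^2 + 5·7 + 5 = 5862841  −1 ⇒ G_5=5862840
G_5=5862840  [base 7] 7^(7 + 1) + 5·7^5 + 5·7^4 + 5·7^3 + 5·7^2 + 5·7 + 4  →[7↦8]→  8^(8 + 1) + 5·8^5 + 5·8^4 + 5·8^3 + 5·8^2 + 5·8 + 4 = 134404972  −1 ⇒ G_6=134404971
G_6=134404971  [base 8] 8^(8 + 1) + 5·8^5 + 5·8^4 + 5·8^3 + 5·8^2 + 5·8 + 3  →[8↦9]→  9^(9 + 1) + 5·9^5 + 5·9^4 + 5·9^3 + 5·9^2 + 5·9 + 3 = 3487116549  −1 ⇒ G_7=3487116548
G_7=3487116548  [base 9] 9^(9 + 1) + 5·9^5 + 5·9^4 + 5·9^3 + 5·9^2 + 5·9 + 2  →[9↦10]→  10^(10 + 1) + 5·10^5 + 5·10^4 + 5·10^3 + 5·10^2 + 5·10 + 2 = 100000555552  −1 ⇒ G_8=100000555551

9^(9 + 1) + 5·9^5 + 5·9^4 + 5·9^3 + 5·9^2 + 5·9 + 2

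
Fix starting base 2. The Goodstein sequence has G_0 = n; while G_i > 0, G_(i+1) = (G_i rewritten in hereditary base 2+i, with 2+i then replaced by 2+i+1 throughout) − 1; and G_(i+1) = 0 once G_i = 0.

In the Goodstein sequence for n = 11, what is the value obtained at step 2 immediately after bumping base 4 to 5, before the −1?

15628

G_0=11  [base 2] 2^(2 + 1) + 2 + 1  →[2↦3]→  3^(3 + 1) + 3 + 1 = 85  −1 ⇒ G_1=84
G_1=84  [base 3] 3^(3 + 1) + 3  →[3↦4]→  4^(4 + 1) + 4 = 1028  −1 ⇒ G_2=1027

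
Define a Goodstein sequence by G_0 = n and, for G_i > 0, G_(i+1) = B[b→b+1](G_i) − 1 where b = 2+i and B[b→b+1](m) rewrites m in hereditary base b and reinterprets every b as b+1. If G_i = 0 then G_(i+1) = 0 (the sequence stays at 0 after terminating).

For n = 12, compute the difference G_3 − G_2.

G_0 = 12. HB_2(12) = 2^(2 + 1) + 2^2. Bump = 108. G_1 = 107.
G_1 = 107. HB_3(107) = 3^(3 + 1) + 2·3^2 + 2·3 + 2. Bump = 1066. G_2 = 1065.
G_2 = 1065. HB_4(1065) = 4^(4 + 1) + 2·4^2 + 2·4 + 1. Bump = 15686. G_3 = 15685.

14620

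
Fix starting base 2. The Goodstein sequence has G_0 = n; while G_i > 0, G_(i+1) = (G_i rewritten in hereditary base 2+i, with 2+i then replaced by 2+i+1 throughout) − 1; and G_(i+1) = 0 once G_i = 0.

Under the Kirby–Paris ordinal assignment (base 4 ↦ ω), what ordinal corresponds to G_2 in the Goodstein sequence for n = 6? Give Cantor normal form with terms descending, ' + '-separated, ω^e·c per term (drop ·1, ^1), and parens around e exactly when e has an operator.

ω^ω + 1

(0) 6|_2 = 2^2 + 2 ↦ 3^3 + 3|_3 = 30 ⇒ 29
(1) 29|_3 = 3^3 + 2 ↦ 4^4 + 2|_4 = 258 ⇒ 257
(2) 257|_4 = 4^4 + 1 ↦ 5^5 + 1|_5 = 3126 ⇒ 3125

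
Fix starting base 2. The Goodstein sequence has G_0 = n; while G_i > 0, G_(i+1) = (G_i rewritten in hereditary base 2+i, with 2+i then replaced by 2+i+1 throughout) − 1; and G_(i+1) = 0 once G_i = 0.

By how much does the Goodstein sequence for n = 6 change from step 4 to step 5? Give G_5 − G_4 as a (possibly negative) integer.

51384

6 —HB2→ 2^2 + 2 —bump→ 3^3 + 3 = 30 —(−1)→ 29
29 —HB3→ 3^3 + 2 —bump→ 4^4 + 2 = 258 —(−1)→ 257
257 —HB4→ 4^4 + 1 —bump→ 5^5 + 1 = 3126 —(−1)→ 3125
3125 —HB5→ 5^5 —bump→ 6^6 = 46656 —(−1)→ 46655
46655 —HB6→ 5·6^5 + 5·6^4 + 5·6^3 + 5·6^2 + 5·6 + 5 —bump→ 5·7^5 + 5·7^4 + 5·7^3 + 5·7^2 + 5·7 + 5 = 98040 —(−1)→ 98039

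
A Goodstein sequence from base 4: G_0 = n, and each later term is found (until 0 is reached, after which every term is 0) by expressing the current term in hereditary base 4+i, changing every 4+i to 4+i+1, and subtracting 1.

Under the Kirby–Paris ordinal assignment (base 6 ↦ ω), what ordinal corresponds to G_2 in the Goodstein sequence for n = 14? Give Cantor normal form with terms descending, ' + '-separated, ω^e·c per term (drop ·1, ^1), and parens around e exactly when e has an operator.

ω·3

[0] 14 ≡ 3·4 + 2 (base 4). Lift 5: 17. −1: 16.
[1] 16 ≡ 3·5 + 1 (base 5). Lift 6: 19. −1: 18.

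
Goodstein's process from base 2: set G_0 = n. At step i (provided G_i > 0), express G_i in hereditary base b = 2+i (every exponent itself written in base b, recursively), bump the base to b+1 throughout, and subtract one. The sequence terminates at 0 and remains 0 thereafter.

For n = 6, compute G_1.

29

G_0 = 6. HB_2(6) = 2^2 + 2. Bump = 30. G_1 = 29.
G_1 = 29. HB_3(29) = 3^3 + 2. Bump = 258. G_2 = 257.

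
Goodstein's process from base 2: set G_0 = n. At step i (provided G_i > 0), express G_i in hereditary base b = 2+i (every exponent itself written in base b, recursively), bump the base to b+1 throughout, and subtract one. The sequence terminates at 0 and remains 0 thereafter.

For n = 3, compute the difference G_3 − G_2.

-1

i=0: 3 = 2 + 1 (b=2); 2→3: 3 + 1 = 4; 4−1 = 3
i=1: 3 = 3 (b=3); 3→4: 4 = 4; 4−1 = 3
i=2: 3 = 3 (b=4); 4→5: 3 = 3; 3−1 = 2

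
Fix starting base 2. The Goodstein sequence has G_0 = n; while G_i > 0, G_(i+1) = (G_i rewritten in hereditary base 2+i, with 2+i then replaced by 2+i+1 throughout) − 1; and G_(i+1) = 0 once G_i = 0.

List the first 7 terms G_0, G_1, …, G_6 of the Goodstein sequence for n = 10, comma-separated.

10, 83, 1025, 15625, 279935, 4215754, 84073323

base 2: 10 = 2^(2 + 1) + 2; at 3: 3^(3 + 1) + 3 = 84; next = 83
base 3: 83 = 3^(3 + 1) + 2; at 4: 4^(4 + 1) + 2 = 1026; next = 1025
base 4: 1025 = 4^(4 + 1) + 1; at 5: 5^(5 + 1) + 1 = 15626; next = 15625
base 5: 15625 = 5^(5 + 1); at 6: 6^(6 + 1) = 279936; next = 279935
base 6: 279935 = 5·6^6 + 5·6^5 + 5·6^4 + 5·6^3 + 5·6^2 + 5·6 + 5; at 7: 5·7^7 + 5·7^5 + 5·7^4 + 5·7^3 + 5·7^2 + 5·7 + 5 = 4215755; next = 4215754
base 7: 4215754 = 5·7^7 + 5·7^5 + 5·7^4 + 5·7^3 + 5·7^2 + 5·7 + 4; at 8: 5·8^8 + 5·8^5 + 5·8^4 + 5·8^3 + 5·8^2 + 5·8 + 4 = 84073324; next = 84073323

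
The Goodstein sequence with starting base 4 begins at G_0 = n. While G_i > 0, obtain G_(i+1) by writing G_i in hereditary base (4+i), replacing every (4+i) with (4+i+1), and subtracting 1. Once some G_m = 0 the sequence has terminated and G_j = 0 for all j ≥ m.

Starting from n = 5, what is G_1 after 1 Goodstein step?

5

(0) 5|_4 = 4 + 1 ↦ 5 + 1|_5 = 6 ⇒ 5
(1) 5|_5 = 5 ↦ 6|_6 = 6 ⇒ 5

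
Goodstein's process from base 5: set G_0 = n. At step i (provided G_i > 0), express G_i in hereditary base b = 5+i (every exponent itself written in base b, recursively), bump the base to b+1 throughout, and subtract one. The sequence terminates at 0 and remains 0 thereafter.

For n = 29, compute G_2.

G_0 = 29. HB_5(29) = 5^2 + 4. Bump = 40. G_1 = 39.
G_1 = 39. HB_6(39) = 6^2 + 3. Bump = 52. G_2 = 51.
G_2 = 51. HB_7(51) = 7^2 + 2. Bump = 66. G_3 = 65.

51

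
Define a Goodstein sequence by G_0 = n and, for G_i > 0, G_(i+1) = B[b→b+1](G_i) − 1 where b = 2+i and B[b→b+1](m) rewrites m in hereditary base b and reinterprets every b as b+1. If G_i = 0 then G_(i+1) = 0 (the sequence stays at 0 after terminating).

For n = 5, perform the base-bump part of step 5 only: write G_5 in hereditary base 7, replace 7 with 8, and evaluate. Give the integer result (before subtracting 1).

1752

step 0: 5 = 2^2 + 1; sub 3 for 2: 3^3 + 1; = 28; G_1 = 28−1 = 27
step 1: 27 = 3^3; sub 4 for 3: 4^4; = 256; G_2 = 256−1 = 255
step 2: 255 = 3·4^3 + 3·4^2 + 3·4 + 3; sub 5 for 4: 3·5^3 + 3·5^2 + 3·5 + 3; = 468; G_3 = 468−1 = 467
step 3: 467 = 3·5^3 + 3·5^2 + 3·5 + 2; sub 6 for 5: 3·6^3 + 3·6^2 + 3·6 + 2; = 776; G_4 = 776−1 = 775
step 4: 775 = 3·6^3 + 3·6^2 + 3·6 + 1; sub 7 for 6: 3·7^3 + 3·7^2 + 3·7 + 1; = 1198; G_5 = 1198−1 = 1197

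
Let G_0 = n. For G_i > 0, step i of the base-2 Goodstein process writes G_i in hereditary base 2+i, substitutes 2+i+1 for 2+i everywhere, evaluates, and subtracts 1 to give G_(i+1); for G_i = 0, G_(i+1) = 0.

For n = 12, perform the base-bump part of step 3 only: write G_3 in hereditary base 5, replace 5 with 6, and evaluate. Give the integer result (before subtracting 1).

[0] 12 ≡ 2^(2 + 1) + 2^2 (base 2). Lift 3: 108. −1: 107.
[1] 107 ≡ 3^(3 + 1) + 2·3^2 + 2·3 + 2 (base 3). Lift 4: 1066. −1: 1065.
[2] 1065 ≡ 4^(4 + 1) + 2·4^2 + 2·4 + 1 (base 4). Lift 5: 15686. −1: 15685.
[3] 15685 ≡ 5^(5 + 1) + 2·5^2 + 2·5 (base 5). Lift 6: 280020. −1: 280019.

280020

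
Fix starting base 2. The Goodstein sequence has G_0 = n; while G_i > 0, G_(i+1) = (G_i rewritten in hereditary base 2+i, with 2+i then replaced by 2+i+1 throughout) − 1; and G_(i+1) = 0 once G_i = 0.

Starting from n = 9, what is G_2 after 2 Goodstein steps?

G_0 = 9. HB_2(9) = 2^(2 + 1) + 1. Bump = 82. G_1 = 81.
G_1 = 81. HB_3(81) = 3^(3 + 1). Bump = 1024. G_2 = 1023.
G_2 = 1023. HB_4(1023) = 3·4^4 + 3·4^3 + 3·4^2 + 3·4 + 3. Bump = 9843. G_3 = 9842.

1023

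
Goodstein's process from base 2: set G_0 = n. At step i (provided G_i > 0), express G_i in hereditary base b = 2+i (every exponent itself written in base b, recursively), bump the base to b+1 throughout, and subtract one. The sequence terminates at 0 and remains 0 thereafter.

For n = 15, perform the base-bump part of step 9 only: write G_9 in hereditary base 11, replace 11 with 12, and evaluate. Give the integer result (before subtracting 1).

106993479003784

15 —HB2→ 2^(2 + 1) + 2^2 + 2 + 1 —bump→ 3^(3 + 1) + 3^3 + 3 + 1 = 112 —(−1)→ 111
111 —HB3→ 3^(3 + 1) + 3^3 + 3 —bump→ 4^(4 + 1) + 4^4 + 4 = 1284 —(−1)→ 1283
1283 —HB4→ 4^(4 + 1) + 4^4 + 3 —bump→ 5^(5 + 1) + 5^5 + 3 = 18753 —(−1)→ 18752
18752 —HB5→ 5^(5 + 1) + 5^5 + 2 —bump→ 6^(6 + 1) + 6^6 + 2 = 326594 —(−1)→ 326593
326593 —HB6→ 6^(6 + 1) + 6^6 + 1 —bump→ 7^(7 + 1) + 7^7 + 1 = 6588345 —(−1)→ 6588344
6588344 —HB7→ 7^(7 + 1) + 7^7 —bump→ 8^(8 + 1) + 8^8 = 150994944 —(−1)→ 150994943
150994943 —HB8→ 8^(8 + 1) + 7·8^7 + 7·8^6 + 7·8^5 + 7·8^4 + 7·8^3 + 7·8^2 + 7·8 + 7 —bump→ 9^(9 + 1) + 7·9^7 + 7·9^6 + 7·9^5 + 7·9^4 + 7·9^3 + 7·9^2 + 7·9 + 7 = 3524450281 —(−1)→ 3524450280
3524450280 —HB9→ 9^(9 + 1) + 7·9^7 + 7·9^6 + 7·9^5 + 7·9^4 + 7·9^3 + 7·9^2 + 7·9 + 6 —bump→ 10^(10 + 1) + 7·10^7 + 7·10^6 + 7·10^5 + 7·10^4 + 7·10^3 + 7·10^2 + 7·10 + 6 = 100077777776 —(−1)→ 100077777775
100077777775 —HB10→ 10^(10 + 1) + 7·10^7 + 7·10^6 + 7·10^5 + 7·10^4 + 7·10^3 + 7·10^2 + 7·10 + 5 —bump→ 11^(11 + 1) + 7·11^7 + 7·11^6 + 7·11^5 + 7·11^4 + 7·11^3 + 7·11^2 + 7·11 + 5 = 3138578427935 —(−1)→ 3138578427934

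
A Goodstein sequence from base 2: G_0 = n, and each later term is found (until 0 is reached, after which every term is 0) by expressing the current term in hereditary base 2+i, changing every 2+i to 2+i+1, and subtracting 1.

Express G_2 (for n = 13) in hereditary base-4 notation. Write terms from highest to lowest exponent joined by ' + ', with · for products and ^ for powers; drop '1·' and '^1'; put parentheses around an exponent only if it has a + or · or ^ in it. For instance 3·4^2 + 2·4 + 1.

4^(4 + 1) + 3·4^3 + 3·4^2 + 3·4 + 3

[0] 13 ≡ 2^(2 + 1) + 2^2 + 1 (base 2). Lift 3: 109. −1: 108.
[1] 108 ≡ 3^(3 + 1) + 3^3 (base 3). Lift 4: 1280. −1: 1279.
[2] 1279 ≡ 4^(4 + 1) + 3·4^3 + 3·4^2 + 3·4 + 3 (base 4). Lift 5: 16093. −1: 16092.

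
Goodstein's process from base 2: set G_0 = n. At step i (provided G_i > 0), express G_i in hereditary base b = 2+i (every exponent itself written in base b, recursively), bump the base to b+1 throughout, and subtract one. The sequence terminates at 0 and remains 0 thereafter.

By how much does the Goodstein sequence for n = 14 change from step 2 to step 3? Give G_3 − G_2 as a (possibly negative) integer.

17469

(0) 14|_2 = 2^(2 + 1) + 2^2 + 2 ↦ 3^(3 + 1) + 3^3 + 3|_3 = 111 ⇒ 110
(1) 110|_3 = 3^(3 + 1) + 3^3 + 2 ↦ 4^(4 + 1) + 4^4 + 2|_4 = 1282 ⇒ 1281
(2) 1281|_4 = 4^(4 + 1) + 4^4 + 1 ↦ 5^(5 + 1) + 5^5 + 1|_5 = 18751 ⇒ 18750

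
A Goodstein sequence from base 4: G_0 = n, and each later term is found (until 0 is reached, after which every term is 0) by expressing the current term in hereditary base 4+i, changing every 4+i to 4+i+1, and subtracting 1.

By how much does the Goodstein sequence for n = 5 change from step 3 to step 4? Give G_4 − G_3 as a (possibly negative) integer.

i=0: 5 = 4 + 1 (b=4); 4→5: 5 + 1 = 6; 6−1 = 5
i=1: 5 = 5 (b=5); 5→6: 6 = 6; 6−1 = 5
i=2: 5 = 5 (b=6); 6→7: 5 = 5; 5−1 = 4
i=3: 4 = 4 (b=7); 7→8: 4 = 4; 4−1 = 3

-1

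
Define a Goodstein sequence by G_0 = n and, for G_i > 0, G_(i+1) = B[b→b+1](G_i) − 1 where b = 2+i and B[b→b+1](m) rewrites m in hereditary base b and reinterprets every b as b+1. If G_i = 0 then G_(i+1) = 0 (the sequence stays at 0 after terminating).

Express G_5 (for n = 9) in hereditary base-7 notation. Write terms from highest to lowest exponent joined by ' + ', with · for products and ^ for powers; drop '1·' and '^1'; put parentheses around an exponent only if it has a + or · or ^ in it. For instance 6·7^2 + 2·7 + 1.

3·7^7 + 3·7^3 + 3·7^2 + 3·7

G_0=9  [base 2] 2^(2 + 1) + 1  →[2↦3]→  3^(3 + 1) + 1 = 82  −1 ⇒ G_1=81
G_1=81  [base 3] 3^(3 + 1)  →[3↦4]→  4^(4 + 1) = 1024  −1 ⇒ G_2=1023
G_2=1023  [base 4] 3·4^4 + 3·4^3 + 3·4^2 + 3·4 + 3  →[4↦5]→  3·5^5 + 3·5^3 + 3·5^2 + 3·5 + 3 = 9843  −1 ⇒ G_3=9842
G_3=9842  [base 5] 3·5^5 + 3·5^3 + 3·5^2 + 3·5 + 2  →[5↦6]→  3·6^6 + 3·6^3 + 3·6^2 + 3·6 + 2 = 140744  −1 ⇒ G_4=140743
G_4=140743  [base 6] 3·6^6 + 3·6^3 + 3·6^2 + 3·6 + 1  →[6↦7]→  3·7^7 + 3·7^3 + 3·7^2 + 3·7 + 1 = 2471827  −1 ⇒ G_5=2471826
G_5=2471826  [base 7] 3·7^7 + 3·7^3 + 3·7^2 + 3·7  →[7↦8]→  3·8^8 + 3·8^3 + 3·8^2 + 3·8 = 50333400  −1 ⇒ G_6=50333399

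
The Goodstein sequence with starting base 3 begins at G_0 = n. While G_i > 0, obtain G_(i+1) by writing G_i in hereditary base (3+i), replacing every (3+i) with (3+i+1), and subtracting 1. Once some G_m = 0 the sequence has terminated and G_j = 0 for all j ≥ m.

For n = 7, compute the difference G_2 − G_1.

7 —HB3→ 2·3 + 1 —bump→ 2·4 + 1 = 9 —(−1)→ 8
8 —HB4→ 2·4 —bump→ 2·5 = 10 —(−1)→ 9

1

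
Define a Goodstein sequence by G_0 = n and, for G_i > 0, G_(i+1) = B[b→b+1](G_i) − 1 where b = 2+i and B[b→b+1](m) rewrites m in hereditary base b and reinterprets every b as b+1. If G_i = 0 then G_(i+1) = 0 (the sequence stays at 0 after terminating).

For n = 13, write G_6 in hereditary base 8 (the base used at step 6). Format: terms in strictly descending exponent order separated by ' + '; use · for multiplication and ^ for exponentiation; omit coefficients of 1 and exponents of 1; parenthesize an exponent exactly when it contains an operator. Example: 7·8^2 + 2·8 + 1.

8^(8 + 1) + 3·8^3 + 3·8^2 + 2·8 + 7

G_0 = 13. HB_2(13) = 2^(2 + 1) + 2^2 + 1. Bump = 109. G_1 = 108.
G_1 = 108. HB_3(108) = 3^(3 + 1) + 3^3. Bump = 1280. G_2 = 1279.
G_2 = 1279. HB_4(1279) = 4^(4 + 1) + 3·4^3 + 3·4^2 + 3·4 + 3. Bump = 16093. G_3 = 16092.
G_3 = 16092. HB_5(16092) = 5^(5 + 1) + 3·5^3 + 3·5^2 + 3·5 + 2. Bump = 280712. G_4 = 280711.
G_4 = 280711. HB_6(280711) = 6^(6 + 1) + 3·6^3 + 3·6^2 + 3·6 + 1. Bump = 5765999. G_5 = 5765998.
G_5 = 5765998. HB_7(5765998) = 7^(7 + 1) + 3·7^3 + 3·7^2 + 3·7. Bump = 134219480. G_6 = 134219479.
G_6 = 134219479. HB_8(134219479) = 8^(8 + 1) + 3·8^3 + 3·8^2 + 2·8 + 7. Bump = 3486786856. G_7 = 3486786855.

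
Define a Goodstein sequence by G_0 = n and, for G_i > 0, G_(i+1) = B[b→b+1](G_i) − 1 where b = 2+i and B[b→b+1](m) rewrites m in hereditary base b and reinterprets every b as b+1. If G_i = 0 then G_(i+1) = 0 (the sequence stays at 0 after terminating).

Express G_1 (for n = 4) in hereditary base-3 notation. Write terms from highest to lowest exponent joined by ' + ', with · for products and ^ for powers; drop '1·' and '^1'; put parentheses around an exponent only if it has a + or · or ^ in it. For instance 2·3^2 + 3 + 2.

2·3^2 + 2·3 + 2

step 0: 4 = 2^2; sub 3 for 2: 3^3; = 27; G_1 = 27−1 = 26
step 1: 26 = 2·3^2 + 2·3 + 2; sub 4 for 3: 2·4^2 + 2·4 + 2; = 42; G_2 = 42−1 = 41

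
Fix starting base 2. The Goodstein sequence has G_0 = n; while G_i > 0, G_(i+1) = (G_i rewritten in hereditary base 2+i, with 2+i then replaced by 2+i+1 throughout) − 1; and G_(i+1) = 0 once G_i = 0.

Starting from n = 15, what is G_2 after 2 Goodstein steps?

[0] 15 ≡ 2^(2 + 1) + 2^2 + 2 + 1 (base 2). Lift 3: 112. −1: 111.
[1] 111 ≡ 3^(3 + 1) + 3^3 + 3 (base 3). Lift 4: 1284. −1: 1283.
[2] 1283 ≡ 4^(4 + 1) + 4^4 + 3 (base 4). Lift 5: 18753. −1: 18752.

1283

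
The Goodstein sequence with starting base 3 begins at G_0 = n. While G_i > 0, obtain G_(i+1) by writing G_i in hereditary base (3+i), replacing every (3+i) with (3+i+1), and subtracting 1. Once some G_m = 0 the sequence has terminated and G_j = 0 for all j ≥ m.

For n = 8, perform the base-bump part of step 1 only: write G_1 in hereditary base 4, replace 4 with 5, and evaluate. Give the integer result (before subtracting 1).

G_0=8  [base 3] 2·3 + 2  →[3↦4]→  2·4 + 2 = 10  −1 ⇒ G_1=9
G_1=9  [base 4] 2·4 + 1  →[4↦5]→  2·5 + 1 = 11  −1 ⇒ G_2=10

11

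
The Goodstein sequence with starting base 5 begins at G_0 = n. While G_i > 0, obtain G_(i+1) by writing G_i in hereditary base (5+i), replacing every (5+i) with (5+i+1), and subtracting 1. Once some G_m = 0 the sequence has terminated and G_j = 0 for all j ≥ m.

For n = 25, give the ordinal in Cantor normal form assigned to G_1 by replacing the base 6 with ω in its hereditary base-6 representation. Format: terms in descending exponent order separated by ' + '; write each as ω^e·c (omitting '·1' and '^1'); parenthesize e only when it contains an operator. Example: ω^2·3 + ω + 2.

ω·5 + 5

25 —HB5→ 5^2 —bump→ 6^2 = 36 —(−1)→ 35
35 —HB6→ 5·6 + 5 —bump→ 5·7 + 5 = 40 —(−1)→ 39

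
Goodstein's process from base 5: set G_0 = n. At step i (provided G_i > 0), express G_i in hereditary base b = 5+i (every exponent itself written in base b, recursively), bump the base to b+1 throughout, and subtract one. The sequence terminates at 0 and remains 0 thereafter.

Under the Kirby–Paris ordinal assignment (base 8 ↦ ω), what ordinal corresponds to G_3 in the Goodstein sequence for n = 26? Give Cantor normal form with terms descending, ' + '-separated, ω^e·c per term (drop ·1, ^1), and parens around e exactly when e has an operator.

ω·6 + 5

(0) 26|_5 = 5^2 + 1 ↦ 6^2 + 1|_6 = 37 ⇒ 36
(1) 36|_6 = 6^2 ↦ 7^2|_7 = 49 ⇒ 48
(2) 48|_7 = 6·7 + 6 ↦ 6·8 + 6|_8 = 54 ⇒ 53
(3) 53|_8 = 6·8 + 5 ↦ 6·9 + 5|_9 = 59 ⇒ 58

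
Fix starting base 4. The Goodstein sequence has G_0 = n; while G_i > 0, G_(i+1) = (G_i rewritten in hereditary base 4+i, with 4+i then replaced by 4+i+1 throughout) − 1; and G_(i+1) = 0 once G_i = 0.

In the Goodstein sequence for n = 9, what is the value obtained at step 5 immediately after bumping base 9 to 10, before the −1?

G_0 = 9. HB_4(9) = 2·4 + 1. Bump = 11. G_1 = 10.
G_1 = 10. HB_5(10) = 2·5. Bump = 12. G_2 = 11.
G_2 = 11. HB_6(11) = 6 + 5. Bump = 12. G_3 = 11.
G_3 = 11. HB_7(11) = 7 + 4. Bump = 12. G_4 = 11.
G_4 = 11. HB_8(11) = 8 + 3. Bump = 12. G_5 = 11.
G_5 = 11. HB_9(11) = 9 + 2. Bump = 12. G_6 = 11.

12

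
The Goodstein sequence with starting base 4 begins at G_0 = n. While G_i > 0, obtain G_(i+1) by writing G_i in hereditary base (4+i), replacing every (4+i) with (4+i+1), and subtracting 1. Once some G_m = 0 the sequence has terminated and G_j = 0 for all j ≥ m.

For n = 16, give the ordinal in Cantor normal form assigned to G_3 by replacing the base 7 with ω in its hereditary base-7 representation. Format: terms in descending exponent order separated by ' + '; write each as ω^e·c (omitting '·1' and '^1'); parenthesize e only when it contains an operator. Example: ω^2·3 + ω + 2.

ω·4 + 2

(0) 16|_4 = 4^2 ↦ 5^2|_5 = 25 ⇒ 24
(1) 24|_5 = 4·5 + 4 ↦ 4·6 + 4|_6 = 28 ⇒ 27
(2) 27|_6 = 4·6 + 3 ↦ 4·7 + 3|_7 = 31 ⇒ 30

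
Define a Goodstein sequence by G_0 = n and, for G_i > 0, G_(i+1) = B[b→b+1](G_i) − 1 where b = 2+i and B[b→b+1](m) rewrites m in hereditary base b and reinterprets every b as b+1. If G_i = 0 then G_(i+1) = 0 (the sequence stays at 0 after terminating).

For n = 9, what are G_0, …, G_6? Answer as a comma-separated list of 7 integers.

G_0 = 9. HB_2(9) = 2^(2 + 1) + 1. Bump = 82. G_1 = 81.
G_1 = 81. HB_3(81) = 3^(3 + 1). Bump = 1024. G_2 = 1023.
G_2 = 1023. HB_4(1023) = 3·4^4 + 3·4^3 + 3·4^2 + 3·4 + 3. Bump = 9843. G_3 = 9842.
G_3 = 9842. HB_5(9842) = 3·5^5 + 3·5^3 + 3·5^2 + 3·5 + 2. Bump = 140744. G_4 = 140743.
G_4 = 140743. HB_6(140743) = 3·6^6 + 3·6^3 + 3·6^2 + 3·6 + 1. Bump = 2471827. G_5 = 2471826.
G_5 = 2471826. HB_7(2471826) = 3·7^7 + 3·7^3 + 3·7^2 + 3·7. Bump = 50333400. G_6 = 50333399.

9, 81, 1023, 9842, 140743, 2471826, 50333399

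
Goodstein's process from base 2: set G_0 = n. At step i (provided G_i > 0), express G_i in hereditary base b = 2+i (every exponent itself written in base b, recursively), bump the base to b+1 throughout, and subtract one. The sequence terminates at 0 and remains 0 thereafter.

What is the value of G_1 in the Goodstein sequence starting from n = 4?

26

G_0=4  [base 2] 2^2  →[2↦3]→  3^3 = 27  −1 ⇒ G_1=26
G_1=26  [base 3] 2·3^2 + 2·3 + 2  →[3↦4]→  2·4^2 + 2·4 + 2 = 42  −1 ⇒ G_2=41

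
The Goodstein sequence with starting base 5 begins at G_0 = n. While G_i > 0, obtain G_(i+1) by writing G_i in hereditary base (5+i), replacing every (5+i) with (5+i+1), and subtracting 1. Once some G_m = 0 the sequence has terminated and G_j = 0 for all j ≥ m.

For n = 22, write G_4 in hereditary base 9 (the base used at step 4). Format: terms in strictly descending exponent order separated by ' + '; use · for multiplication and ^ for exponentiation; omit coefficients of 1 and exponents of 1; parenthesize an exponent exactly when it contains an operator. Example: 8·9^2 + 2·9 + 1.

step 0: 22 = 4·5 + 2; sub 6 for 5: 4·6 + 2; = 26; G_1 = 26−1 = 25
step 1: 25 = 4·6 + 1; sub 7 for 6: 4·7 + 1; = 29; G_2 = 29−1 = 28
step 2: 28 = 4·7; sub 8 for 7: 4·8; = 32; G_3 = 32−1 = 31
step 3: 31 = 3·8 + 7; sub 9 for 8: 3·9 + 7; = 34; G_4 = 34−1 = 33
step 4: 33 = 3·9 + 6; sub 10 for 9: 3·10 + 6; = 36; G_5 = 36−1 = 35

3·9 + 6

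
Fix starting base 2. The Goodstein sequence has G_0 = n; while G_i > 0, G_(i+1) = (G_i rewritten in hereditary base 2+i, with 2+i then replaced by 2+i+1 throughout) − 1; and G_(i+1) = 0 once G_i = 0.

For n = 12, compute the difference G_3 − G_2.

G_0 = 12. HB_2(12) = 2^(2 + 1) + 2^2. Bump = 108. G_1 = 107.
G_1 = 107. HB_3(107) = 3^(3 + 1) + 2·3^2 + 2·3 + 2. Bump = 1066. G_2 = 1065.
G_2 = 1065. HB_4(1065) = 4^(4 + 1) + 2·4^2 + 2·4 + 1. Bump = 15686. G_3 = 15685.

14620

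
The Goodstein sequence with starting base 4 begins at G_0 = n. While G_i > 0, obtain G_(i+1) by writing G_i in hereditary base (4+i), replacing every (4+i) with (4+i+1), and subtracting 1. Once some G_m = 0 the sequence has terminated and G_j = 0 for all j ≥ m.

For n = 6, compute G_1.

6 —HB4→ 4 + 2 —bump→ 5 + 2 = 7 —(−1)→ 6
6 —HB5→ 5 + 1 —bump→ 6 + 1 = 7 —(−1)→ 6

6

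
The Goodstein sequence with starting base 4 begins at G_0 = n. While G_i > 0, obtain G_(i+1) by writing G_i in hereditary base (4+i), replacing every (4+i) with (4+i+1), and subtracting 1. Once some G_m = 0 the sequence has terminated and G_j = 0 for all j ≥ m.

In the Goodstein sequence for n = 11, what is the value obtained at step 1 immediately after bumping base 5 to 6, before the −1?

14

G_0=11  [base 4] 2·4 + 3  →[4↦5]→  2·5 + 3 = 13  −1 ⇒ G_1=12
G_1=12  [base 5] 2·5 + 2  →[5↦6]→  2·6 + 2 = 14  −1 ⇒ G_2=13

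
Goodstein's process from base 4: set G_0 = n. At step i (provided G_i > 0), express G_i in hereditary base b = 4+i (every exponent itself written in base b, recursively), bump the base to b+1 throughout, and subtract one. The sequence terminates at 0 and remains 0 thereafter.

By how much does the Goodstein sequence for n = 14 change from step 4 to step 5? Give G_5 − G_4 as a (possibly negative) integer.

1

G_0 = 14. HB_4(14) = 3·4 + 2. Bump = 17. G_1 = 16.
G_1 = 16. HB_5(16) = 3·5 + 1. Bump = 19. G_2 = 18.
G_2 = 18. HB_6(18) = 3·6. Bump = 21. G_3 = 20.
G_3 = 20. HB_7(20) = 2·7 + 6. Bump = 22. G_4 = 21.
G_4 = 21. HB_8(21) = 2·8 + 5. Bump = 23. G_5 = 22.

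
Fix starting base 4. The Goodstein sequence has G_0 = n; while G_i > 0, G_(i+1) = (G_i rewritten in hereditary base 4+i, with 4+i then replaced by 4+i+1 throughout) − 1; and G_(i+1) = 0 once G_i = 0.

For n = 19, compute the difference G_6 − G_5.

6

i=0: 19 = 4^2 + 3 (b=4); 4→5: 5^2 + 3 = 28; 28−1 = 27
i=1: 27 = 5^2 + 2 (b=5); 5→6: 6^2 + 2 = 38; 38−1 = 37
i=2: 37 = 6^2 + 1 (b=6); 6→7: 7^2 + 1 = 50; 50−1 = 49
i=3: 49 = 7^2 (b=7); 7→8: 8^2 = 64; 64−1 = 63
i=4: 63 = 7·8 + 7 (b=8); 8→9: 7·9 + 7 = 70; 70−1 = 69
i=5: 69 = 7·9 + 6 (b=9); 9→10: 7·10 + 6 = 76; 76−1 = 75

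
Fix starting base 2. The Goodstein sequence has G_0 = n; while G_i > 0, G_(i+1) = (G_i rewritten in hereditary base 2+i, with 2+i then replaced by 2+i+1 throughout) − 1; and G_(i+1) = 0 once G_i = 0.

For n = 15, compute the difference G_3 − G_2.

base 2: 15 = 2^(2 + 1) + 2^2 + 2 + 1; at 3: 3^(3 + 1) + 3^3 + 3 + 1 = 112; next = 111
base 3: 111 = 3^(3 + 1) + 3^3 + 3; at 4: 4^(4 + 1) + 4^4 + 4 = 1284; next = 1283
base 4: 1283 = 4^(4 + 1) + 4^4 + 3; at 5: 5^(5 + 1) + 5^5 + 3 = 18753; next = 18752

17469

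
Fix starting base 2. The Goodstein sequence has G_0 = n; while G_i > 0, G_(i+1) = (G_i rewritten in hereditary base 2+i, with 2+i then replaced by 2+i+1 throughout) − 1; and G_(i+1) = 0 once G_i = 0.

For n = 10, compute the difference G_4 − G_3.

264310

G_0 = 10. HB_2(10) = 2^(2 + 1) + 2. Bump = 84. G_1 = 83.
G_1 = 83. HB_3(83) = 3^(3 + 1) + 2. Bump = 1026. G_2 = 1025.
G_2 = 1025. HB_4(1025) = 4^(4 + 1) + 1. Bump = 15626. G_3 = 15625.
G_3 = 15625. HB_5(15625) = 5^(5 + 1). Bump = 279936. G_4 = 279935.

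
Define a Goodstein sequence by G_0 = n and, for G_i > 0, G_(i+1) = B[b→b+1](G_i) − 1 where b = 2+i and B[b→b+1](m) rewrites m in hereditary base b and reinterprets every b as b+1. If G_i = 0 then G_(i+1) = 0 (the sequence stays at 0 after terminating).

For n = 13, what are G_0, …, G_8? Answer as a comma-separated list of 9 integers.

13, 108, 1279, 16092, 280711, 5765998, 134219479, 3486786855, 100000003325

[0] 13 ≡ 2^(2 + 1) + 2^2 + 1 (base 2). Lift 3: 109. −1: 108.
[1] 108 ≡ 3^(3 + 1) + 3^3 (base 3). Lift 4: 1280. −1: 1279.
[2] 1279 ≡ 4^(4 + 1) + 3·4^3 + 3·4^2 + 3·4 + 3 (base 4). Lift 5: 16093. −1: 16092.
[3] 16092 ≡ 5^(5 + 1) + 3·5^3 + 3·5^2 + 3·5 + 2 (base 5). Lift 6: 280712. −1: 280711.
[4] 280711 ≡ 6^(6 + 1) + 3·6^3 + 3·6^2 + 3·6 + 1 (base 6). Lift 7: 5765999. −1: 5765998.
[5] 5765998 ≡ 7^(7 + 1) + 3·7^3 + 3·7^2 + 3·7 (base 7). Lift 8: 134219480. −1: 134219479.
[6] 134219479 ≡ 8^(8 + 1) + 3·8^3 + 3·8^2 + 2·8 + 7 (base 8). Lift 9: 3486786856. −1: 3486786855.
[7] 3486786855 ≡ 9^(9 + 1) + 3·9^3 + 3·9^2 + 2·9 + 6 (base 9). Lift 10: 100000003326. −1: 100000003325.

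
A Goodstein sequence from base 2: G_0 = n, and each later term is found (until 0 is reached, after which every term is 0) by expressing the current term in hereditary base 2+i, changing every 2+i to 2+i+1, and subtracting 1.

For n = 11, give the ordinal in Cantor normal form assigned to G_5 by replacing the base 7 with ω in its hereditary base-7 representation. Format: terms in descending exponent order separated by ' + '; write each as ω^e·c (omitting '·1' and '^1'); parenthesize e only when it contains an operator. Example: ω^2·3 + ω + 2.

base 2: 11 = 2^(2 + 1) + 2 + 1; at 3: 3^(3 + 1) + 3 + 1 = 85; next = 84
base 3: 84 = 3^(3 + 1) + 3; at 4: 4^(4 + 1) + 4 = 1028; next = 1027
base 4: 1027 = 4^(4 + 1) + 3; at 5: 5^(5 + 1) + 3 = 15628; next = 15627
base 5: 15627 = 5^(5 + 1) + 2; at 6: 6^(6 + 1) + 2 = 279938; next = 279937
base 6: 279937 = 6^(6 + 1) + 1; at 7: 7^(7 + 1) + 1 = 5764802; next = 5764801
base 7: 5764801 = 7^(7 + 1); at 8: 8^(8 + 1) = 134217728; next = 134217727

ω^(ω + 1)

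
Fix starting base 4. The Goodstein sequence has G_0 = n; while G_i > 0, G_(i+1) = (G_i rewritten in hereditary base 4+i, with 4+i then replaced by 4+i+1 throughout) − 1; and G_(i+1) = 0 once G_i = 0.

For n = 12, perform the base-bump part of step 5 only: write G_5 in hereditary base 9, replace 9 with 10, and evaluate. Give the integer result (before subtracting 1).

20

step 0: 12 = 3·4; sub 5 for 4: 3·5; = 15; G_1 = 15−1 = 14
step 1: 14 = 2·5 + 4; sub 6 for 5: 2·6 + 4; = 16; G_2 = 16−1 = 15
step 2: 15 = 2·6 + 3; sub 7 for 6: 2·7 + 3; = 17; G_3 = 17−1 = 16
step 3: 16 = 2·7 + 2; sub 8 for 7: 2·8 + 2; = 18; G_4 = 18−1 = 17
step 4: 17 = 2·8 + 1; sub 9 for 8: 2·9 + 1; = 19; G_5 = 19−1 = 18
step 5: 18 = 2·9; sub 10 for 9: 2·10; = 20; G_6 = 20−1 = 19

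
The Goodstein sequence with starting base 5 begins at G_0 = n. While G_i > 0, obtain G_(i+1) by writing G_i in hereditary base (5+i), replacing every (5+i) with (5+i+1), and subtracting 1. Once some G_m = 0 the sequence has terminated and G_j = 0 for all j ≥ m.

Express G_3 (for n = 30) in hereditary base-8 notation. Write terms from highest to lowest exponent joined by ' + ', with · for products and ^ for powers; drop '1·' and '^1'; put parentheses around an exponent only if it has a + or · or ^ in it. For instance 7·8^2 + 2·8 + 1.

8^2 + 3

(0) 30|_5 = 5^2 + 5 ↦ 6^2 + 6|_6 = 42 ⇒ 41
(1) 41|_6 = 6^2 + 5 ↦ 7^2 + 5|_7 = 54 ⇒ 53
(2) 53|_7 = 7^2 + 4 ↦ 8^2 + 4|_8 = 68 ⇒ 67
(3) 67|_8 = 8^2 + 3 ↦ 9^2 + 3|_9 = 84 ⇒ 83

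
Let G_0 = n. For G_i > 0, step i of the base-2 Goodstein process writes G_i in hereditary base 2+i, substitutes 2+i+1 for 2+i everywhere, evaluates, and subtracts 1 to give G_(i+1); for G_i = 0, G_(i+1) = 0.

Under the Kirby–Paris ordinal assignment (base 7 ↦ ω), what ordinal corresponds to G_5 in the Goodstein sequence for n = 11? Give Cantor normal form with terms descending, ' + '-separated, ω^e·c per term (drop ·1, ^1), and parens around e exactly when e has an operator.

(0) 11|_2 = 2^(2 + 1) + 2 + 1 ↦ 3^(3 + 1) + 3 + 1|_3 = 85 ⇒ 84
(1) 84|_3 = 3^(3 + 1) + 3 ↦ 4^(4 + 1) + 4|_4 = 1028 ⇒ 1027
(2) 1027|_4 = 4^(4 + 1) + 3 ↦ 5^(5 + 1) + 3|_5 = 15628 ⇒ 15627
(3) 15627|_5 = 5^(5 + 1) + 2 ↦ 6^(6 + 1) + 2|_6 = 279938 ⇒ 279937
(4) 279937|_6 = 6^(6 + 1) + 1 ↦ 7^(7 + 1) + 1|_7 = 5764802 ⇒ 5764801
(5) 5764801|_7 = 7^(7 + 1) ↦ 8^(8 + 1)|_8 = 134217728 ⇒ 134217727

ω^(ω + 1)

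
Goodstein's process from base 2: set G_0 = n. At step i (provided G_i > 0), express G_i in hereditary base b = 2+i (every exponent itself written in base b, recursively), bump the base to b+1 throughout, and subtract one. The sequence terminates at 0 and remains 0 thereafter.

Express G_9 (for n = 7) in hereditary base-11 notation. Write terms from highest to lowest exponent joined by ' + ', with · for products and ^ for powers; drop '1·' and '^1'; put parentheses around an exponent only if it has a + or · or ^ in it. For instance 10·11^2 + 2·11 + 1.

(0) 7|_2 = 2^2 + 2 + 1 ↦ 3^3 + 3 + 1|_3 = 31 ⇒ 30
(1) 30|_3 = 3^3 + 3 ↦ 4^4 + 4|_4 = 260 ⇒ 259
(2) 259|_4 = 4^4 + 3 ↦ 5^5 + 3|_5 = 3128 ⇒ 3127
(3) 3127|_5 = 5^5 + 2 ↦ 6^6 + 2|_6 = 46658 ⇒ 46657
(4) 46657|_6 = 6^6 + 1 ↦ 7^7 + 1|_7 = 823544 ⇒ 823543
(5) 823543|_7 = 7^7 ↦ 8^8|_8 = 16777216 ⇒ 16777215
(6) 16777215|_8 = 7·8^7 + 7·8^6 + 7·8^5 + 7·8^4 + 7·8^3 + 7·8^2 + 7·8 + 7 ↦ 7·9^7 + 7·9^6 + 7·9^5 + 7·9^4 + 7·9^3 + 7·9^2 + 7·9 + 7|_9 = 37665880 ⇒ 37665879
(7) 37665879|_9 = 7·9^7 + 7·9^6 + 7·9^5 + 7·9^4 + 7·9^3 + 7·9^2 + 7·9 + 6 ↦ 7·10^7 + 7·10^6 + 7·10^5 + 7·10^4 + 7·10^3 + 7·10^2 + 7·10 + 6|_10 = 77777776 ⇒ 77777775
(8) 77777775|_10 = 7·10^7 + 7·10^6 + 7·10^5 + 7·10^4 + 7·10^3 + 7·10^2 + 7·10 + 5 ↦ 7·11^7 + 7·11^6 + 7·11^5 + 7·11^4 + 7·11^3 + 7·11^2 + 7·11 + 5|_11 = 150051214 ⇒ 150051213

7·11^7 + 7·11^6 + 7·11^5 + 7·11^4 + 7·11^3 + 7·11^2 + 7·11 + 4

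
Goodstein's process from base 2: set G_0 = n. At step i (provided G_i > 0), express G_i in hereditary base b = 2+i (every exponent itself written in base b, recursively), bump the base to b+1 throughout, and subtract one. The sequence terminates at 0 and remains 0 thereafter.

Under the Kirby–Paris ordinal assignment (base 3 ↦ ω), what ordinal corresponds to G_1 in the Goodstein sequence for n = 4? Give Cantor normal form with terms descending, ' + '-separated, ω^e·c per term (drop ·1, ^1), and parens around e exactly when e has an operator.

(0) 4|_2 = 2^2 ↦ 3^3|_3 = 27 ⇒ 26
(1) 26|_3 = 2·3^2 + 2·3 + 2 ↦ 2·4^2 + 2·4 + 2|_4 = 42 ⇒ 41

ω^2·2 + ω·2 + 2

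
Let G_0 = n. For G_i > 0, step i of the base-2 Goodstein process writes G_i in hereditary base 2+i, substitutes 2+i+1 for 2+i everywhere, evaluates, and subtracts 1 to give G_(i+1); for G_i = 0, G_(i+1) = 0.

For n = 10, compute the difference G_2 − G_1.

942

step 0: 10 = 2^(2 + 1) + 2; sub 3 for 2: 3^(3 + 1) + 3; = 84; G_1 = 84−1 = 83
step 1: 83 = 3^(3 + 1) + 2; sub 4 for 3: 4^(4 + 1) + 2; = 1026; G_2 = 1026−1 = 1025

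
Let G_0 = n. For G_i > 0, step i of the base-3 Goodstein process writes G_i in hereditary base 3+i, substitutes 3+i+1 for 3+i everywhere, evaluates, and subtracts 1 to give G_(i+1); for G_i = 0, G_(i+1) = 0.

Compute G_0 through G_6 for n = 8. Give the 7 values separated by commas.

8, 9, 10, 11, 11, 11, 11

(0) 8|_3 = 2·3 + 2 ↦ 2·4 + 2|_4 = 10 ⇒ 9
(1) 9|_4 = 2·4 + 1 ↦ 2·5 + 1|_5 = 11 ⇒ 10
(2) 10|_5 = 2·5 ↦ 2·6|_6 = 12 ⇒ 11
(3) 11|_6 = 6 + 5 ↦ 7 + 5|_7 = 12 ⇒ 11
(4) 11|_7 = 7 + 4 ↦ 8 + 4|_8 = 12 ⇒ 11
(5) 11|_8 = 8 + 3 ↦ 9 + 3|_9 = 12 ⇒ 11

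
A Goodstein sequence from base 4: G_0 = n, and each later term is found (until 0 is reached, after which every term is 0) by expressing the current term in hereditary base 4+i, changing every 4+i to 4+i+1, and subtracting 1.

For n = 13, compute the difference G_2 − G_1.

2

i=0: 13 = 3·4 + 1 (b=4); 4→5: 3·5 + 1 = 16; 16−1 = 15
i=1: 15 = 3·5 (b=5); 5→6: 3·6 = 18; 18−1 = 17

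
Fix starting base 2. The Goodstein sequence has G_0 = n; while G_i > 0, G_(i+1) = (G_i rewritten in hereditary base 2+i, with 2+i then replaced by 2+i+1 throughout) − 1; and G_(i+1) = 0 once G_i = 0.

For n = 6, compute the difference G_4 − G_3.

[0] 6 ≡ 2^2 + 2 (base 2). Lift 3: 30. −1: 29.
[1] 29 ≡ 3^3 + 2 (base 3). Lift 4: 258. −1: 257.
[2] 257 ≡ 4^4 + 1 (base 4). Lift 5: 3126. −1: 3125.
[3] 3125 ≡ 5^5 (base 5). Lift 6: 46656. −1: 46655.

43530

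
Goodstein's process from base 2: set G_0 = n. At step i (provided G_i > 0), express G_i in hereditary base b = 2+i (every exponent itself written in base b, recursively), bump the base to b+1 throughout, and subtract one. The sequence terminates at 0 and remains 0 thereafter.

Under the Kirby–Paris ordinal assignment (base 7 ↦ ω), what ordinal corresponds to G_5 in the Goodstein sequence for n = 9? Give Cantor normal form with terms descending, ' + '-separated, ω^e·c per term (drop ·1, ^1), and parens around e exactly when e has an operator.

ω^ω·3 + ω^3·3 + ω^2·3 + ω·3

G_0 = 9. HB_2(9) = 2^(2 + 1) + 1. Bump = 82. G_1 = 81.
G_1 = 81. HB_3(81) = 3^(3 + 1). Bump = 1024. G_2 = 1023.
G_2 = 1023. HB_4(1023) = 3·4^4 + 3·4^3 + 3·4^2 + 3·4 + 3. Bump = 9843. G_3 = 9842.
G_3 = 9842. HB_5(9842) = 3·5^5 + 3·5^3 + 3·5^2 + 3·5 + 2. Bump = 140744. G_4 = 140743.
G_4 = 140743. HB_6(140743) = 3·6^6 + 3·6^3 + 3·6^2 + 3·6 + 1. Bump = 2471827. G_5 = 2471826.
G_5 = 2471826. HB_7(2471826) = 3·7^7 + 3·7^3 + 3·7^2 + 3·7. Bump = 50333400. G_6 = 50333399.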